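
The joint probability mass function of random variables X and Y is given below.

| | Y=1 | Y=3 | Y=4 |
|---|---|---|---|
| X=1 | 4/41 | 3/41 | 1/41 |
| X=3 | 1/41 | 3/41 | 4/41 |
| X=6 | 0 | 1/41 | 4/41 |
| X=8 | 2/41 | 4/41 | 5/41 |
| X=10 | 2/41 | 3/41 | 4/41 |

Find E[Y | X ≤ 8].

3

P(X ≤ 8) = 32/41.
Summing Y·P(X=x,Y=y) over the conditioning event gives 96/41.
E[Y | X ≤ 8] = (96/41) / (32/41) = 3.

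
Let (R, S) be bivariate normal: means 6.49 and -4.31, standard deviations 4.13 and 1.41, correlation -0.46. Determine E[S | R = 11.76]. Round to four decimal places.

-5.1376

The regression of S on R has slope ρ·σ_S/σ_R and passes through (μ_R, μ_S).
E[S | R=11.76] = -4.31 + (-0.46)·(1.41/4.13)·(11.76 − (6.49)) = -4.31 + (-0.157046)·(5.27) = -5.1376.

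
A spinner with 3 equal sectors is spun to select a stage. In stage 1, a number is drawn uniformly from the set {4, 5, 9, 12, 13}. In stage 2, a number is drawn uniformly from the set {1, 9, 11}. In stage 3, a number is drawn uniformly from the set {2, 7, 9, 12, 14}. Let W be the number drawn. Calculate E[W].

E[W | stage 1] = (4+5+9+12+13)/5 = 43/5.
E[W | stage 2] = (1+9+11)/3 = 7.
E[W | stage 3] = (2+7+9+12+14)/5 = 44/5.
By the law of total expectation,
E[W] = (1/3)·(43/5) + (1/3)·(7) + (1/3)·(44/5) = 122/15.

122/15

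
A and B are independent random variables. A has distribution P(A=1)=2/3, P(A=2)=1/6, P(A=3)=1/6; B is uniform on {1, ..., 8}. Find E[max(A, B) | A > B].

8/3

P(A > B) = 1/16.
Summing max(A,B)·P(x,y) over outcomes with A > B gives 1/6.
E[max(A, B) | A > B] = (1/6) / (1/16) = 8/3.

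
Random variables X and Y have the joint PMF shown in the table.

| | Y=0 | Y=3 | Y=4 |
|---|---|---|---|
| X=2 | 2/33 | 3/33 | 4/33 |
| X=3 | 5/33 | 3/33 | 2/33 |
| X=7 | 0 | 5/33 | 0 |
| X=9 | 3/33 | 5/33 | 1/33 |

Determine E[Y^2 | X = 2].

91/9

P(X = 2) = 3/11.
Σ Y^2·P over the event = 0·(2/33) + 9·(3/33) + 16·(4/33) = 91/33.
E[Y^2 | X = 2] = (91/33) / (3/11) = 91/9.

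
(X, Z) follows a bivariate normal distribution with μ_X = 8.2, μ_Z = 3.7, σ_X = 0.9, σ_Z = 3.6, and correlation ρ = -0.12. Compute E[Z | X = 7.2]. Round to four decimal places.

The regression of Z on X has slope ρ·σ_Z/σ_X and passes through (μ_X, μ_Z).
E[Z | X=7.2] = 3.7 + (-0.12)·(3.6/0.9)·(7.2 − (8.2)) = 3.7 + (-0.48)·(-1) = 4.1800.

4.1800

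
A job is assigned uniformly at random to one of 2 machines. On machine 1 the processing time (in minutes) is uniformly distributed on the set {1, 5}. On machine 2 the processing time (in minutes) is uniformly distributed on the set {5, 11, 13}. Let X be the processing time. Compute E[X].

19/3

E[X | machine 1] = (1+5)/2 = 3.
E[X | machine 2] = (5+11+13)/3 = 29/3.
E[X] = (1/2)·(3) + (1/2)·(29/3) = 19/3.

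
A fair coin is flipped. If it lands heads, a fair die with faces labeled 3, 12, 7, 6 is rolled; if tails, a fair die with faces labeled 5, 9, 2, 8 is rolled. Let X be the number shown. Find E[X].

13/2

E[X | heads] = (3+12+7+6)/4 = 7.
E[X | tails] = (5+9+2+8)/4 = 6.
E[X] = (1/2)·(7) + (1/2)·(6) = 13/2.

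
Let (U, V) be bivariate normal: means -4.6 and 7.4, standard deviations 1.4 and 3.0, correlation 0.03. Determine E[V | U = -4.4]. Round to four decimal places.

7.4129

The regression of V on U has slope ρ·σ_V/σ_U and passes through (μ_U, μ_V).
E[V | U=-4.4] = 7.4 + (0.03)·(3.0/1.4)·(-4.4 − (-4.6)) = 7.4 + (0.064286)·(0.2) = 7.4129.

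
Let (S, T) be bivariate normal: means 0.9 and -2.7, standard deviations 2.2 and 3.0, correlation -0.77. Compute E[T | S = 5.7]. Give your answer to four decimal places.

-7.7400

E[T | S=x] = μ_T + ρ(σ_T/σ_S)(x − μ_S) for jointly normal variables.
E[T | S=5.7] = -2.7 + (-0.77)·(3.0/2.2)·(5.7 − (0.9)) = -2.7 + (-1.05)·(4.8) = -7.7400.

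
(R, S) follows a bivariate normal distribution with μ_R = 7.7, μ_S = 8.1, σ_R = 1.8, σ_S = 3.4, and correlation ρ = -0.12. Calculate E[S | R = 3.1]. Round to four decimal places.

For a bivariate normal, E[S | R=x] = μ_S + ρ·(σ_S/σ_R)·(x − μ_R).
E[S | R=3.1] = 8.1 + (-0.12)·(3.4/1.8)·(3.1 − (7.7)) = 8.1 + (-0.22667)·(-4.6) = 9.1427.

9.1427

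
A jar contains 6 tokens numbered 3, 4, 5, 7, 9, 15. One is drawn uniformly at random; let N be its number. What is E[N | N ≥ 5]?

9

P(N ≥ 5) = 2/3.
Σ over the event: 5·1/6 + 7·1/6 + 9·1/6 + 15·1/6 = 6.
E[N | N ≥ 5] = (6) / (2/3) = 9.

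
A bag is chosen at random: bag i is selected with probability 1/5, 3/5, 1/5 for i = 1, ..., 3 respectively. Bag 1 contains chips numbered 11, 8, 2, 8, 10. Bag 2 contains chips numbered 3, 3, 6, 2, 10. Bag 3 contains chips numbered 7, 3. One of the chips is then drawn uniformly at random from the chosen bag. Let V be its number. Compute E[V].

136/25

E[V | bag 1] = (11+8+2+8+10)/5 = 39/5.
E[V | bag 2] = (3+3+6+2+10)/5 = 24/5.
E[V | bag 3] = (7+3)/2 = 5.
By the law of total expectation,
E[V] = (1/5)·(39/5) + (3/5)·(24/5) + (1/5)·(5) = 136/25.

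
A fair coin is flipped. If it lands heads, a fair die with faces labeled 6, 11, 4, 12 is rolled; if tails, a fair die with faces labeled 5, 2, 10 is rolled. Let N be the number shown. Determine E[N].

E[N | heads] = (6+11+4+12)/4 = 33/4.
E[N | tails] = (5+2+10)/3 = 17/3.
E[N] = (1/2)·(33/4) + (1/2)·(17/3) = 167/24.

167/24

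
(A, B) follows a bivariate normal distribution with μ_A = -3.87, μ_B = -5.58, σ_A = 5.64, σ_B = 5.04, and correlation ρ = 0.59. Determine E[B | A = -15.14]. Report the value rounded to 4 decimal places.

E[B | A=x] = μ_B + ρ(σ_B/σ_A)(x − μ_A) for jointly normal variables.
E[B | A=-15.14] = -5.58 + (0.59)·(5.04/5.64)·(-15.14 − (-3.87)) = -5.58 + (0.52723)·(-11.27) = -11.5219.

-11.5219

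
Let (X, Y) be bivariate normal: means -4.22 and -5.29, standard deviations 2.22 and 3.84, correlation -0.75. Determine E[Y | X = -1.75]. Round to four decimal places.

-8.4943

For a bivariate normal, E[Y | X=x] = μ_Y + ρ·(σ_Y/σ_X)·(x − μ_X).
E[Y | X=-1.75] = -5.29 + (-0.75)·(3.84/2.22)·(-1.75 − (-4.22)) = -5.29 + (-1.2973)·(2.47) = -8.4943.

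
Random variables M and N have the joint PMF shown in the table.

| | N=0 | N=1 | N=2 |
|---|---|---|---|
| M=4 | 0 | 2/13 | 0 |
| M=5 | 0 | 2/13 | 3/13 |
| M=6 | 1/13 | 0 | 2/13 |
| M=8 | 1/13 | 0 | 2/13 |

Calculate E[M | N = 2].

P(N = 2) = 7/13.
Σ M·P over the event = 5·(3/13) + 6·(2/13) + 8·(2/13) = 43/13.
E[M | N = 2] = (43/13) / (7/13) = 43/7.

43/7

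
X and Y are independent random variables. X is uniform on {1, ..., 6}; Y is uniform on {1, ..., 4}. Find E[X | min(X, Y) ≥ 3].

9/2

Outcomes with min(X, Y) ≥ 3: (3,3), (3,4), (4,3), (4,4), (5,3), (5,4), (6,3), (6,4), each with probability 1/24.
E[X | min(X, Y) ≥ 3] = (3 + 3 + 4 + 4 + 5 + 5 + 6 + 6) / 8 = 9/2.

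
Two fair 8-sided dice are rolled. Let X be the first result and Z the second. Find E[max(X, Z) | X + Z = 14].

P(X + Z = 14) = 3/64.
Summing max(X,Z)·P(x,y) over outcomes with X + Z = 14 gives 23/64.
E[max(X, Z) | X + Z = 14] = (23/64) / (3/64) = 23/3.

23/3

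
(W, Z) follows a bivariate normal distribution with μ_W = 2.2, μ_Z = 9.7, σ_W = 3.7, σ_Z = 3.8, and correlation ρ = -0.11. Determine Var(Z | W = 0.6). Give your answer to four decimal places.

The conditional variance in a bivariate normal is σ_Z²(1 − ρ²), independent of x.
Var(Z | W=0.6) = (3.8)²·(1 − (-0.11)²) = 14.44·0.9879 = 14.2653.

14.2653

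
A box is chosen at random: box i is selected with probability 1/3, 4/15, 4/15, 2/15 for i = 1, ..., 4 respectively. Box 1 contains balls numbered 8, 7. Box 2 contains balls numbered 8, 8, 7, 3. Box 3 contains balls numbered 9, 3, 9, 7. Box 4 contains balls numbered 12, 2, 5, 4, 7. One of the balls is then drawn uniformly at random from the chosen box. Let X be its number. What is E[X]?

69/10

E[X | box 1] = (8+7)/2 = 15/2.
E[X | box 2] = (8+8+7+3)/4 = 13/2.
E[X | box 3] = (9+3+9+7)/4 = 7.
E[X | box 4] = (12+2+5+4+7)/5 = 6.
By the law of total expectation,
E[X] = (1/3)·(15/2) + (4/15)·(13/2) + (4/15)·(7) + (2/15)·(6) = 69/10.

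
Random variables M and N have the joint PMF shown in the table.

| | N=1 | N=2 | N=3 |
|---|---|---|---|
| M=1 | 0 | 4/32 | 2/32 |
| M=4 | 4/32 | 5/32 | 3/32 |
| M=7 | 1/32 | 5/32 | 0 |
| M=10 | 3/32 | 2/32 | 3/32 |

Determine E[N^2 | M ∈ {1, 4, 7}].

P(M ∈ {1, 4, 7}) = 3/4.
Summing N^2·P(M=x,N=y) over the conditioning event gives 53/16.
E[N^2 | M ∈ {1, 4, 7}] = (53/16) / (3/4) = 53/12.

53/12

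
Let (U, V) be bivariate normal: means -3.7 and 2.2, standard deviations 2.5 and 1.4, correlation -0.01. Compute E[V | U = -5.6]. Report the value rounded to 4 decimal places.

The regression of V on U has slope ρ·σ_V/σ_U and passes through (μ_U, μ_V).
E[V | U=-5.6] = 2.2 + (-0.01)·(1.4/2.5)·(-5.6 − (-3.7)) = 2.2 + (-0.0056)·(-1.9) = 2.2106.

2.2106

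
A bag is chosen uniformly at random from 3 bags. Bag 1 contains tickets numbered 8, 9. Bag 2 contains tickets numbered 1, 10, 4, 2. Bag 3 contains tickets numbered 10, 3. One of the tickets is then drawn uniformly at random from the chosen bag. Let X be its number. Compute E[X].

77/12

E[X | bag 1] = (8+9)/2 = 17/2.
E[X | bag 2] = (1+10+4+2)/4 = 17/4.
E[X | bag 3] = (10+3)/2 = 13/2.
E[X] = (1/3)·(17/2) + (1/3)·(17/4) + (1/3)·(13/2) = 77/12.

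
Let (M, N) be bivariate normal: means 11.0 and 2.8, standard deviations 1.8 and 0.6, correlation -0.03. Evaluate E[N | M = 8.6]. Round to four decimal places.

2.8240

For a bivariate normal, E[N | M=x] = μ_N + ρ·(σ_N/σ_M)·(x − μ_M).
E[N | M=8.6] = 2.8 + (-0.03)·(0.6/1.8)·(8.6 − (11.0)) = 2.8 + (-0.01)·(-2.4) = 2.8240.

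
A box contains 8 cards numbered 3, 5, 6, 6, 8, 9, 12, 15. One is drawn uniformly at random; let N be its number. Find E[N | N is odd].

8

P(N is odd) = 1/2.
Σ over the event: 3·1/8 + 5·1/8 + 9·1/8 + 15·1/8 = 4.
E[N | N is odd] = (4) / (1/2) = 8.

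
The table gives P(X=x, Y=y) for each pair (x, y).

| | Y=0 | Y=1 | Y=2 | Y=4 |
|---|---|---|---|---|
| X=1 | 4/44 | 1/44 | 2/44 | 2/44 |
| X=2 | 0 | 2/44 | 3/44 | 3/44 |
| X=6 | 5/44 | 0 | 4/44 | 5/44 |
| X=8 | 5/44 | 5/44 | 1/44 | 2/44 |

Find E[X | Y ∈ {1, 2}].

85/18

P(Y ∈ {1, 2}) = 9/22.
Σ X·P over the event = 1·(1/44) + 1·(2/44) + 2·(2/44) + 2·(3/44) + 6·(4/44) + 8·(5/44) + 8·(1/44) = 85/44.
E[X | Y ∈ {1, 2}] = (85/44) / (9/22) = 85/18.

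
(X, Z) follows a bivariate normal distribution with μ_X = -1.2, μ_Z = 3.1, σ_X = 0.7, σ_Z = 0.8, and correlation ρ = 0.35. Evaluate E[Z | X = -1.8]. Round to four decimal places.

2.8600

The regression of Z on X has slope ρ·σ_Z/σ_X and passes through (μ_X, μ_Z).
E[Z | X=-1.8] = 3.1 + (0.35)·(0.8/0.7)·(-1.8 − (-1.2)) = 3.1 + (0.4)·(-0.6) = 2.8600.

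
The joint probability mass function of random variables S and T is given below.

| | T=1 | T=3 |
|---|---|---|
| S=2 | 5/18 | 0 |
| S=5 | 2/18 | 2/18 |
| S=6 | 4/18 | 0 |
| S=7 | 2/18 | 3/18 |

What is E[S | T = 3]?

P(T = 3) = 5/18.
Summing S·P(S=x,T=y) over the conditioning event gives 31/18.
E[S | T = 3] = (31/18) / (5/18) = 31/5.

31/5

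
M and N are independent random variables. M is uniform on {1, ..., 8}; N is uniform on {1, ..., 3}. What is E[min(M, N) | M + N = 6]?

P(M + N = 6) = 1/8.
Summing min(M,N)·P(x,y) over outcomes with M + N = 6 gives 1/4.
E[min(M, N) | M + N = 6] = (1/4) / (1/8) = 2.

2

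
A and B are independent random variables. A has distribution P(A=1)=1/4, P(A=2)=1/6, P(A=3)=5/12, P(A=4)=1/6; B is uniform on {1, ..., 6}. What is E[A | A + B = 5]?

P(A + B = 5) = 1/6.
Summing A·P(x,y) over outcomes with A + B = 5 gives 5/12.
E[A | A + B = 5] = (5/12) / (1/6) = 5/2.

5/2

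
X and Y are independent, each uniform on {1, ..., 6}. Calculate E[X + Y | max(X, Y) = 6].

P(max(X, Y) = 6) = 11/36.
Summing (X+Y)·P(x,y) over outcomes with max(X, Y) = 6 gives 17/6.
E[X + Y | max(X, Y) = 6] = (17/6) / (11/36) = 102/11.

102/11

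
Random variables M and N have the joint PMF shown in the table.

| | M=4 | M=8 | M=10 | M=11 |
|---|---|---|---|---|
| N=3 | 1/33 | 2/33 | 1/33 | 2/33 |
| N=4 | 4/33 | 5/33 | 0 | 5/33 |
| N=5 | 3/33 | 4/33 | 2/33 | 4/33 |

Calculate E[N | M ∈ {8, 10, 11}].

21/5

P(M ∈ {8, 10, 11}) = 25/33.
Σ N·P over the event = 3·(2/33) + 4·(5/33) + 5·(4/33) + 3·(1/33) + 5·(2/33) + 3·(2/33) + 4·(5/33) + 5·(4/33) = 35/11.
E[N | M ∈ {8, 10, 11}] = (35/11) / (25/33) = 21/5.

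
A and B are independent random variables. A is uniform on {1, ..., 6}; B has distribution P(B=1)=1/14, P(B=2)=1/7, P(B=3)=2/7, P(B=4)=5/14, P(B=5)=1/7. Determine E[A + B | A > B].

P(A > B) = 37/84.
Summing (A+B)·P(x,y) over outcomes with A > B gives 145/42.
E[A + B | A > B] = (145/42) / (37/84) = 290/37.

290/37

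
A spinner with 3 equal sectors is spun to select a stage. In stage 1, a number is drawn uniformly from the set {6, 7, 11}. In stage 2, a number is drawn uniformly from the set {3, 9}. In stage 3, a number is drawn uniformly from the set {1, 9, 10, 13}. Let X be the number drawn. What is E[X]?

89/12

E[X | stage 1] = (6+7+11)/3 = 8.
E[X | stage 2] = (3+9)/2 = 6.
E[X | stage 3] = (1+9+10+13)/4 = 33/4.
By the law of total expectation,
E[X] = (1/3)·(8) + (1/3)·(6) + (1/3)·(33/4) = 89/12.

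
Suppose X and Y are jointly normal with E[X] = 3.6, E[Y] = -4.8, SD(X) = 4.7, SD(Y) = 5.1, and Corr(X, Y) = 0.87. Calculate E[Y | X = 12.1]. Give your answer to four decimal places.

The regression of Y on X has slope ρ·σ_Y/σ_X and passes through (μ_X, μ_Y).
E[Y | X=12.1] = -4.8 + (0.87)·(5.1/4.7)·(12.1 − (3.6)) = -4.8 + (0.944043)·(8.5) = 3.2244.

3.2244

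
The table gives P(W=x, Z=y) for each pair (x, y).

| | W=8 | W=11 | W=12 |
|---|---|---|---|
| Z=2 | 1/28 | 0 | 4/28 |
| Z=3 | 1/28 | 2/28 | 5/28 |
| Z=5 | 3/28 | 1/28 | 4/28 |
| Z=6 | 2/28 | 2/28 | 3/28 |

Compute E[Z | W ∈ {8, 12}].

93/23

P(W ∈ {8, 12}) = 23/28.
Σ Z·P over the event = 2·(1/28) + 3·(1/28) + 5·(3/28) + 6·(2/28) + 2·(4/28) + 3·(5/28) + 5·(4/28) + 6·(3/28) = 93/28.
E[Z | W ∈ {8, 12}] = (93/28) / (23/28) = 93/23.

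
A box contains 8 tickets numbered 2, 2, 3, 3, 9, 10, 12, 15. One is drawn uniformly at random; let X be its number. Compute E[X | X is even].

P(X is even) = 1/2.
Σ over the event: 2·1/4 + 10·1/8 + 12·1/8 = 13/4.
E[X | X is even] = (13/4) / (1/2) = 13/2.

13/2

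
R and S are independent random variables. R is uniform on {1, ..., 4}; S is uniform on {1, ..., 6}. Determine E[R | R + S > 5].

P(R + S > 5) = 7/12.
Summing R·P(x,y) over outcomes with R + S > 5 gives 5/3.
E[R | R + S > 5] = (5/3) / (7/12) = 20/7.

20/7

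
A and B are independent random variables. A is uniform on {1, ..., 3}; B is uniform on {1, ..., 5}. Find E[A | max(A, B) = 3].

12/5

P(max(A, B) = 3) = 1/3.
Summing A·P(x,y) over outcomes with max(A, B) = 3 gives 4/5.
E[A | max(A, B) = 3] = (4/5) / (1/3) = 12/5.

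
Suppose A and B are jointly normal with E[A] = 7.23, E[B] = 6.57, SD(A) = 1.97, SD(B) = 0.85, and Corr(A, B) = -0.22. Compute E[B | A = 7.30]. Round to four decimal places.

For a bivariate normal, E[B | A=x] = μ_B + ρ·(σ_B/σ_A)·(x − μ_A).
E[B | A=7.30] = 6.57 + (-0.22)·(0.85/1.97)·(7.30 − (7.23)) = 6.57 + (-0.094924)·(0.07) = 6.5634.

6.5634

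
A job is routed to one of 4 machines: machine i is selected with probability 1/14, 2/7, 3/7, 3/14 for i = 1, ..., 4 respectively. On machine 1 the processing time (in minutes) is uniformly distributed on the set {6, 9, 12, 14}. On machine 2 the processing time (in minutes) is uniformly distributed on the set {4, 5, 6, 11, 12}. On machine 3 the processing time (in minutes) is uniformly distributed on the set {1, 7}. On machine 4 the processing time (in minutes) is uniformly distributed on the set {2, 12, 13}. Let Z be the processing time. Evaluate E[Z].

1833/280

E[Z | machine 1] = (6+9+12+14)/4 = 41/4.
E[Z | machine 2] = (4+5+6+11+12)/5 = 38/5.
E[Z | machine 3] = (1+7)/2 = 4.
E[Z | machine 4] = (2+12+13)/3 = 9.
E[Z] = (1/14)·(41/4) + (2/7)·(38/5) + (3/7)·(4) + (3/14)·(9) = 1833/280.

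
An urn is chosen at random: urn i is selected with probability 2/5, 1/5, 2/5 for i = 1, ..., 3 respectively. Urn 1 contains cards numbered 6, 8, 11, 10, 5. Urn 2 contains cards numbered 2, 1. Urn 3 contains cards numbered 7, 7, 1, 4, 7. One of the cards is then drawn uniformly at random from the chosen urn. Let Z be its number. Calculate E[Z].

279/50

E[Z | urn 1] = (6+8+11+10+5)/5 = 8.
E[Z | urn 2] = (2+1)/2 = 3/2.
E[Z | urn 3] = (7+7+1+4+7)/5 = 26/5.
By the law of total expectation,
E[Z] = (2/5)·(8) + (1/5)·(3/2) + (2/5)·(26/5) = 279/50.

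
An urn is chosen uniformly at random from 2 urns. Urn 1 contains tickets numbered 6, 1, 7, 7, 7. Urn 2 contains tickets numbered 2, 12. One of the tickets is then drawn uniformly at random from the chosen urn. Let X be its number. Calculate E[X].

63/10

E[X | urn 1] = (6+1+7+7+7)/5 = 28/5.
E[X | urn 2] = (2+12)/2 = 7.
By the law of total expectation,
E[X] = (1/2)·(28/5) + (1/2)·(7) = 63/10.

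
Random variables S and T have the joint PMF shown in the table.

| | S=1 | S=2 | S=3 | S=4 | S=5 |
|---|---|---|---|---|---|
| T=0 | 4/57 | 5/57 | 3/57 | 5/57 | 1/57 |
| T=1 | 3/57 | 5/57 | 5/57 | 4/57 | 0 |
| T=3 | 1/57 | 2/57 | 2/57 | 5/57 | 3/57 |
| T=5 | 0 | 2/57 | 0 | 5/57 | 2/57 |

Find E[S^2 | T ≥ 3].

P(T ≥ 3) = 22/57.
Σ S^2·P over the event = 1·(1/57) + 4·(2/57) + 4·(2/57) + 9·(2/57) + 16·(5/57) + 16·(5/57) + 25·(3/57) + 25·(2/57) = 320/57.
E[S^2 | T ≥ 3] = (320/57) / (22/57) = 160/11.

160/11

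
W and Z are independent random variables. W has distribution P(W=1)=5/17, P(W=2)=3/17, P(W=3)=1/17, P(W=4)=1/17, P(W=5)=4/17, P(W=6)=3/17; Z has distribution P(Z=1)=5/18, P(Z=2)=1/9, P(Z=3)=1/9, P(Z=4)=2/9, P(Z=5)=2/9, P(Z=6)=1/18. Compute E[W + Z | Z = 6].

158/17

P(Z = 6) = 1/18.
Summing (W+Z)·P(x,y) over outcomes with Z = 6 gives 79/153.
E[W + Z | Z = 6] = (79/153) / (1/18) = 158/17.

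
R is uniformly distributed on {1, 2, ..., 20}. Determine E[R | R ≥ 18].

19

Given R ≥ 18, R is equally likely to be any of {18, 19, 20}.
E[R | R ≥ 18] = (18 + 19 + 20) / 3 = 19.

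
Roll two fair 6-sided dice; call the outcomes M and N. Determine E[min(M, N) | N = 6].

P(N = 6) = 1/6.
Summing min(M,N)·P(x,y) over outcomes with N = 6 gives 7/12.
E[min(M, N) | N = 6] = (7/12) / (1/6) = 7/2.

7/2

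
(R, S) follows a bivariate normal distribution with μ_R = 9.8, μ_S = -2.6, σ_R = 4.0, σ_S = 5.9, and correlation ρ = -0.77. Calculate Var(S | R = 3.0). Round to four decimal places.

14.1712

For a bivariate normal, Var(S | R=x) = σ_S²(1 − ρ²).
Var(S | R=3.0) = (5.9)²·(1 − (-0.77)²) = 34.81·0.4071 = 14.1712.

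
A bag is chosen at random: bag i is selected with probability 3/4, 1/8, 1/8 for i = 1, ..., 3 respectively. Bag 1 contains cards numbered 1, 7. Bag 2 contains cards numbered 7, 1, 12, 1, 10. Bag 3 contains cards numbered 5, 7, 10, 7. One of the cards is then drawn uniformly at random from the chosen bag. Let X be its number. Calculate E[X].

E[X | bag 1] = (1+7)/2 = 4.
E[X | bag 2] = (7+1+12+1+10)/5 = 31/5.
E[X | bag 3] = (5+7+10+7)/4 = 29/4.
By the law of total expectation,
E[X] = (3/4)·(4) + (1/8)·(31/5) + (1/8)·(29/4) = 749/160.

749/160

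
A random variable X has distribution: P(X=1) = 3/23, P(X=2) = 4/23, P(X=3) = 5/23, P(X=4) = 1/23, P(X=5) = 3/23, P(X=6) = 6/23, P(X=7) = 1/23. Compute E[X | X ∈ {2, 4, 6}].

P(X ∈ {2, 4, 6}) = 11/23.
Σ over the event: 2·4/23 + 4·1/23 + 6·6/23 = 48/23.
E[X | X ∈ {2, 4, 6}] = (48/23) / (11/23) = 48/11.

48/11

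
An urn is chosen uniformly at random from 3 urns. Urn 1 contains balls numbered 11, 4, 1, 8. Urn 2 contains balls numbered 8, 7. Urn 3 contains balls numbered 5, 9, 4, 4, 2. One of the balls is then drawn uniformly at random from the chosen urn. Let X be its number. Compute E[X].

E[X | urn 1] = (11+4+1+8)/4 = 6.
E[X | urn 2] = (8+7)/2 = 15/2.
E[X | urn 3] = (5+9+4+4+2)/5 = 24/5.
By the law of total expectation,
E[X] = (1/3)·(6) + (1/3)·(15/2) + (1/3)·(24/5) = 61/10.

61/10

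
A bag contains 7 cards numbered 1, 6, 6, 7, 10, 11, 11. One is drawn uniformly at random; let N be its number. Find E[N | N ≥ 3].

17/2

P(N ≥ 3) = 6/7.
Σ over the event: 6·2/7 + 7·1/7 + 10·1/7 + 11·2/7 = 51/7.
E[N | N ≥ 3] = (51/7) / (6/7) = 17/2.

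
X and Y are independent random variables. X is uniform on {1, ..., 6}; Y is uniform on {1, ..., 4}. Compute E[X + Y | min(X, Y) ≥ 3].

8

Outcomes with min(X, Y) ≥ 3: (3,3), (3,4), (4,3), (4,4), (5,3), (5,4), (6,3), (6,4), each with probability 1/24.
E[X + Y | min(X, Y) ≥ 3] = (6 + 7 + 7 + 8 + 8 + 9 + 9 + 10) / 8 = 8.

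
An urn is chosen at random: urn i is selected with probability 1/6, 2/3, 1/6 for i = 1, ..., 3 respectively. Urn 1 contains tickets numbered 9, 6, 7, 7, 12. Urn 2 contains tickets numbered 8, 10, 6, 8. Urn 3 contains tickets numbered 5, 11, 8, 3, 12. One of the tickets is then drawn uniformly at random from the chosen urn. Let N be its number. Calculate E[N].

8

E[N | urn 1] = (9+6+7+7+12)/5 = 41/5.
E[N | urn 2] = (8+10+6+8)/4 = 8.
E[N | urn 3] = (5+11+8+3+12)/5 = 39/5.
By the law of total expectation,
E[N] = (1/6)·(41/5) + (2/3)·(8) + (1/6)·(39/5) = 8.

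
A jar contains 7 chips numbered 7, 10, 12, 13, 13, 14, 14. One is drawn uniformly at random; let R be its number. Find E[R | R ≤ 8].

P(R ≤ 8) = 1/7.
Σ over the event: 7·1/7 = 1.
E[R | R ≤ 8] = (1) / (1/7) = 7.

7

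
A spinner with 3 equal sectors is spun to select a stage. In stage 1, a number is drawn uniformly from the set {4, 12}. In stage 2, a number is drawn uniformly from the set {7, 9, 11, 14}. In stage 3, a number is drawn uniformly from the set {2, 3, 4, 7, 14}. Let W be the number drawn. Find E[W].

E[W | stage 1] = (4+12)/2 = 8.
E[W | stage 2] = (7+9+11+14)/4 = 41/4.
E[W | stage 3] = (2+3+4+7+14)/5 = 6.
E[W] = (1/3)·(8) + (1/3)·(41/4) + (1/3)·(6) = 97/12.

97/12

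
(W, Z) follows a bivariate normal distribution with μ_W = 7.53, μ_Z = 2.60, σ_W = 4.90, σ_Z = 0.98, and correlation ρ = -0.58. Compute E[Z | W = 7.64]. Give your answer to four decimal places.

The regression of Z on W has slope ρ·σ_Z/σ_W and passes through (μ_W, μ_Z).
E[Z | W=7.64] = 2.60 + (-0.58)·(0.98/4.90)·(7.64 − (7.53)) = 2.60 + (-0.116)·(0.11) = 2.5872.

2.5872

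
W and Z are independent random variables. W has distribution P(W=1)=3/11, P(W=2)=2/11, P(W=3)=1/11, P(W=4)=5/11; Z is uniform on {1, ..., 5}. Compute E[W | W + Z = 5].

30/11

P(W + Z = 5) = 1/5.
Summing W·P(x,y) over outcomes with W + Z = 5 gives 6/11.
E[W | W + Z = 5] = (6/11) / (1/5) = 30/11.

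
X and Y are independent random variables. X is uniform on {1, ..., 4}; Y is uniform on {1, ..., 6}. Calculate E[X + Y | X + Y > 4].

62/9

P(X + Y > 4) = 3/4.
Summing (X+Y)·P(x,y) over outcomes with X + Y > 4 gives 31/6.
E[X + Y | X + Y > 4] = (31/6) / (3/4) = 62/9.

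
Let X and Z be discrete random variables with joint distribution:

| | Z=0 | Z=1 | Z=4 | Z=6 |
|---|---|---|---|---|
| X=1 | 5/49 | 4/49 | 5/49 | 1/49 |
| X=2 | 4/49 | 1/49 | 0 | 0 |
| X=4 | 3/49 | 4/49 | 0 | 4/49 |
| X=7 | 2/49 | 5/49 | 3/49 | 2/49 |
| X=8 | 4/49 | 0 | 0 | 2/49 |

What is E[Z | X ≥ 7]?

P(X ≥ 7) = 18/49.
Summing Z·P(X=x,Z=y) over the conditioning event gives 41/49.
E[Z | X ≥ 7] = (41/49) / (18/49) = 41/18.

41/18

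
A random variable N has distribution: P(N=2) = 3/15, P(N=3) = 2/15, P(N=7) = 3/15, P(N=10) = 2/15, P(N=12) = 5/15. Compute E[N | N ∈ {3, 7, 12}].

87/10

P(N ∈ {3, 7, 12}) = 2/3.
Σ over the event: 3·2/15 + 7·1/5 + 12·1/3 = 29/5.
E[N | N ∈ {3, 7, 12}] = (29/5) / (2/3) = 87/10.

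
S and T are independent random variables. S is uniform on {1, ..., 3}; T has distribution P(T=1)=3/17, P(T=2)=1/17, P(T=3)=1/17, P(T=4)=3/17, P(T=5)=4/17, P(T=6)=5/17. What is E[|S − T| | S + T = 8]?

28/9

P(S + T = 8) = 3/17.
Summing |S−T|·P(x,y) over outcomes with S + T = 8 gives 28/51.
E[|S − T| | S + T = 8] = (28/51) / (3/17) = 28/9.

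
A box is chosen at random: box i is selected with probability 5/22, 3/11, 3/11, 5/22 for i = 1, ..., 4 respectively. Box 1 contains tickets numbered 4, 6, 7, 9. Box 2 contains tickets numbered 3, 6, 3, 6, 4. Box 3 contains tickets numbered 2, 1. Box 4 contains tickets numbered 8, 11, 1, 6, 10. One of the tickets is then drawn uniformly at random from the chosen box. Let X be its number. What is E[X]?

1039/220

E[X | box 1] = (4+6+7+9)/4 = 13/2.
E[X | box 2] = (3+6+3+6+4)/5 = 22/5.
E[X | box 3] = (2+1)/2 = 3/2.
E[X | box 4] = (8+11+1+6+10)/5 = 36/5.
E[X] = (5/22)·(13/2) + (3/11)·(22/5) + (3/11)·(3/2) + (5/22)·(36/5) = 1039/220.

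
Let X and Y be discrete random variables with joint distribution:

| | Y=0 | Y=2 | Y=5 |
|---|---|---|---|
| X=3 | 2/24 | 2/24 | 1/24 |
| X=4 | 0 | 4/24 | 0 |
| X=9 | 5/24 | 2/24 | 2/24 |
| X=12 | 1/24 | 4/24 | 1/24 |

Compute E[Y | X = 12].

13/6

P(X = 12) = 1/4.
Σ Y·P over the event = 0·(1/24) + 2·(4/24) + 5·(1/24) = 13/24.
E[Y | X = 12] = (13/24) / (1/4) = 13/6.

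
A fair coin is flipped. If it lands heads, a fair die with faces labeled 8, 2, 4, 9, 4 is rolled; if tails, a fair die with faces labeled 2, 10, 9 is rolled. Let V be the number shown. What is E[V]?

E[V | heads] = (8+2+4+9+4)/5 = 27/5.
E[V | tails] = (2+10+9)/3 = 7.
E[V] = (1/2)·(27/5) + (1/2)·(7) = 31/5.

31/5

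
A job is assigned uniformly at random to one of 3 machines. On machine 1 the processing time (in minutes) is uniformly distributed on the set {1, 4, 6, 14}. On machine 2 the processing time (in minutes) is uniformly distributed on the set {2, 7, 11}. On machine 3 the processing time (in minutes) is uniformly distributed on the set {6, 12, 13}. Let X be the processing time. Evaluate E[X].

31/4

E[X | machine 1] = (1+4+6+14)/4 = 25/4.
E[X | machine 2] = (2+7+11)/3 = 20/3.
E[X | machine 3] = (6+12+13)/3 = 31/3.
E[X] = (1/3)·(25/4) + (1/3)·(20/3) + (1/3)·(31/3) = 31/4.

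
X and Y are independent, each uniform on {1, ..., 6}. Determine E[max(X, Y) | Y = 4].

Outcomes with Y = 4: (1,4), (2,4), (3,4), (4,4), (5,4), (6,4), each with probability 1/36.
E[max(X, Y) | Y = 4] = (4 + 4 + 4 + 4 + 5 + 6) / 6 = 9/2.

9/2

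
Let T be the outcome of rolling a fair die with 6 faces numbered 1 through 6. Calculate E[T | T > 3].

Given T > 3, T is equally likely to be any of {4, 5, 6}.
E[T | T > 3] = (4 + 5 + 6) / 3 = 5.

5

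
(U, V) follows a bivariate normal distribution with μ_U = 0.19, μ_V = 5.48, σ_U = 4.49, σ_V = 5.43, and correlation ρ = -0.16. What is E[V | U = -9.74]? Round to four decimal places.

The regression of V on U has slope ρ·σ_V/σ_U and passes through (μ_U, μ_V).
E[V | U=-9.74] = 5.48 + (-0.16)·(5.43/4.49)·(-9.74 − (0.19)) = 5.48 + (-0.193497)·(-9.93) = 7.4014.

7.4014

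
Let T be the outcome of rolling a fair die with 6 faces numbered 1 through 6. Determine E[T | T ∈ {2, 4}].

P(T ∈ {2, 4}) = 1/3.
Σ over the event: 2·1/6 + 4·1/6 = 1.
E[T | T ∈ {2, 4}] = (1) / (1/3) = 3.

3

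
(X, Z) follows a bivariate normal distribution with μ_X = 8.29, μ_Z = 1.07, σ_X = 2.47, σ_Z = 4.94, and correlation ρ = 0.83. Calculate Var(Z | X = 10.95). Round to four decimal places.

7.5920

The conditional variance in a bivariate normal is σ_Z²(1 − ρ²), independent of x.
Var(Z | X=10.95) = (4.94)²·(1 − (0.83)²) = 24.4036·0.3111 = 7.5920.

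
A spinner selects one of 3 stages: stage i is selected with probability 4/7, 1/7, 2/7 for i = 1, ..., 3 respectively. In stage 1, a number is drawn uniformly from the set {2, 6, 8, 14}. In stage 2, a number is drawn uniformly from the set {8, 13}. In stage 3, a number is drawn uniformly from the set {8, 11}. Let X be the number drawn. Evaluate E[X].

E[X | stage 1] = (2+6+8+14)/4 = 15/2.
E[X | stage 2] = (8+13)/2 = 21/2.
E[X | stage 3] = (8+11)/2 = 19/2.
By the law of total expectation,
E[X] = (4/7)·(15/2) + (1/7)·(21/2) + (2/7)·(19/2) = 17/2.

17/2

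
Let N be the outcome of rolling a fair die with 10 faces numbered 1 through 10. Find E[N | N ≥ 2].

Given N ≥ 2, N is equally likely to be any of {2, 3, 4, 5, 6, 7, 8, 9, 10}.
E[N | N ≥ 2] = (2 + 3 + 4 + 5 + 6 + 7 + 8 + 9 + 10) / 9 = 6.

6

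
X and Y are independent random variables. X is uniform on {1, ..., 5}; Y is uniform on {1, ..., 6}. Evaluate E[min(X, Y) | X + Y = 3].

1

P(X + Y = 3) = 1/15.
Summing min(X,Y)·P(x,y) over outcomes with X + Y = 3 gives 1/15.
E[min(X, Y) | X + Y = 3] = (1/15) / (1/15) = 1.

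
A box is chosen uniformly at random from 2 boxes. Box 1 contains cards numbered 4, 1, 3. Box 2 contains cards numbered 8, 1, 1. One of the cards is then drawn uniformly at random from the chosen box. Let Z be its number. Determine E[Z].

3

E[Z | box 1] = (4+1+3)/3 = 8/3.
E[Z | box 2] = (8+1+1)/3 = 10/3.
E[Z] = (1/2)·(8/3) + (1/2)·(10/3) = 3.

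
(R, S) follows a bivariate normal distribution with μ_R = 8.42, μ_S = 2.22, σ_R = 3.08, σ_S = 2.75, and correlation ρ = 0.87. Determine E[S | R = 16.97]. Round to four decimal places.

8.8615

E[S | R=x] = μ_S + ρ(σ_S/σ_R)(x − μ_R) for jointly normal variables.
E[S | R=16.97] = 2.22 + (0.87)·(2.75/3.08)·(16.97 − (8.42)) = 2.22 + (0.776786)·(8.55) = 8.8615.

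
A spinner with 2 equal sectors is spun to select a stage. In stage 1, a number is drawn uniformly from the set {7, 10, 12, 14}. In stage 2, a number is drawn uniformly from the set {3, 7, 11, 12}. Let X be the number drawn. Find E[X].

E[X | stage 1] = (7+10+12+14)/4 = 43/4.
E[X | stage 2] = (3+7+11+12)/4 = 33/4.
E[X] = (1/2)·(43/4) + (1/2)·(33/4) = 19/2.

19/2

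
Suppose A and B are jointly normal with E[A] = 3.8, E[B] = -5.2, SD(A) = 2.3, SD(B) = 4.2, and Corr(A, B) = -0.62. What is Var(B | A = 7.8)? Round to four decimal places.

Var(B | A=x) = (1 − ρ²)·σ_B².
Var(B | A=7.8) = (4.2)²·(1 − (-0.62)²) = 17.64·0.6156 = 10.8592.

10.8592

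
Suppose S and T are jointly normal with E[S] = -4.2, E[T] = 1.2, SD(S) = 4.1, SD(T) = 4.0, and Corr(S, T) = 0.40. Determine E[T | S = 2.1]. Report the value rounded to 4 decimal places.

The regression of T on S has slope ρ·σ_T/σ_S and passes through (μ_S, μ_T).
E[T | S=2.1] = 1.2 + (0.40)·(4.0/4.1)·(2.1 − (-4.2)) = 1.2 + (0.39024)·(6.3) = 3.6585.

3.6585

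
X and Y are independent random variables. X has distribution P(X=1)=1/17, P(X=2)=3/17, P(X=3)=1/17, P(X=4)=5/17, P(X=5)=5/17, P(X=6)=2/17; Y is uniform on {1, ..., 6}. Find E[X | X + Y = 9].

P(X + Y = 9) = 13/102.
Summing X·P(x,y) over outcomes with X + Y = 9 gives 10/17.
E[X | X + Y = 9] = (10/17) / (13/102) = 60/13.

60/13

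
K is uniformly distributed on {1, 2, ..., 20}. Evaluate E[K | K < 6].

3

Given K < 6, K is equally likely to be any of {1, 2, 3, 4, 5}.
E[K | K < 6] = (1 + 2 + 3 + 4 + 5) / 5 = 3.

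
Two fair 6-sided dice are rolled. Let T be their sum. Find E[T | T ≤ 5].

4

P(T ≤ 5) = 5/18.
Σ over the event: 2·1/36 + 3·1/18 + 4·1/12 + 5·1/9 = 10/9.
E[T | T ≤ 5] = (10/9) / (5/18) = 4.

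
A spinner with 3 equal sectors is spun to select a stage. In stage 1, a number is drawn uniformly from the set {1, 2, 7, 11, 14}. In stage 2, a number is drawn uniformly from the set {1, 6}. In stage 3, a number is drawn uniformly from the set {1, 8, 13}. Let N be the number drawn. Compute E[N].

107/18

E[N | stage 1] = (1+2+7+11+14)/5 = 7.
E[N | stage 2] = (1+6)/2 = 7/2.
E[N | stage 3] = (1+8+13)/3 = 22/3.
By the law of total expectation,
E[N] = (1/3)·(7) + (1/3)·(7/2) + (1/3)·(22/3) = 107/18.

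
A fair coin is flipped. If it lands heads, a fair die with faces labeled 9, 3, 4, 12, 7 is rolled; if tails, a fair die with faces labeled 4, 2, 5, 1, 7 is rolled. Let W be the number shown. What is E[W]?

E[W | heads] = (9+3+4+12+7)/5 = 7.
E[W | tails] = (4+2+5+1+7)/5 = 19/5.
E[W] = (1/2)·(7) + (1/2)·(19/5) = 27/5.

27/5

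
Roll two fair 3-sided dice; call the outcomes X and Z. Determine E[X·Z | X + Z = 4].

10/3

Outcomes with X + Z = 4: (1,3), (2,2), (3,1), each with probability 1/9.
E[X·Z | X + Z = 4] = (3 + 4 + 3) / 3 = 10/3.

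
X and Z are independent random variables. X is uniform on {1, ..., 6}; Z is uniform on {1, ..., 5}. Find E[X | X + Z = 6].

3

Outcomes with X + Z = 6: (1,5), (2,4), (3,3), (4,2), (5,1), each with probability 1/30.
E[X | X + Z = 6] = (1 + 2 + 3 + 4 + 5) / 5 = 3.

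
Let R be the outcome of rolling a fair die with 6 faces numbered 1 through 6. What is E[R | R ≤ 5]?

Given R ≤ 5, R is equally likely to be any of {1, 2, 3, 4, 5}.
E[R | R ≤ 5] = (1 + 2 + 3 + 4 + 5) / 5 = 3.

3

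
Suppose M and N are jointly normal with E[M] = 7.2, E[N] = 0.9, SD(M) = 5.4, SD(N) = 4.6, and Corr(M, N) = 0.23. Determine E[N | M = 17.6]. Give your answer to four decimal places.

For a bivariate normal, E[N | M=x] = μ_N + ρ·(σ_N/σ_M)·(x − μ_M).
E[N | M=17.6] = 0.9 + (0.23)·(4.6/5.4)·(17.6 − (7.2)) = 0.9 + (0.195926)·(10.4) = 2.9376.

2.9376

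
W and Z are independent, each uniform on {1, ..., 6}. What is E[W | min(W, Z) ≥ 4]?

Outcomes with min(W, Z) ≥ 4: (4,4), (4,5), (4,6), (5,4), (5,5), (5,6), (6,4), (6,5), (6,6), each with probability 1/36.
E[W | min(W, Z) ≥ 4] = (4 + 4 + 4 + 5 + 5 + 5 + 6 + 6 + 6) / 9 = 5.

5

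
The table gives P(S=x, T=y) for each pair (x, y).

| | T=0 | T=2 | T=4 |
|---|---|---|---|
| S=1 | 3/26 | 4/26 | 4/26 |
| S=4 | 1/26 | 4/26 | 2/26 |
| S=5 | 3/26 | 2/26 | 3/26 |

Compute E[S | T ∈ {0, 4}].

P(T ∈ {0, 4}) = 8/13.
Summing S·P(S=x,T=y) over the conditioning event gives 49/26.
E[S | T ∈ {0, 4}] = (49/26) / (8/13) = 49/16.

49/16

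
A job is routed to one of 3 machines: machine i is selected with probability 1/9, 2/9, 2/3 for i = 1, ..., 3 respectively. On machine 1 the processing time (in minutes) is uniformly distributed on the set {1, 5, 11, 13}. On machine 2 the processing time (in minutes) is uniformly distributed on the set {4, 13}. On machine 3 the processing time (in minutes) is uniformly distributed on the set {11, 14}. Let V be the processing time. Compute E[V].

199/18

E[V | machine 1] = (1+5+11+13)/4 = 15/2.
E[V | machine 2] = (4+13)/2 = 17/2.
E[V | machine 3] = (11+14)/2 = 25/2.
By the law of total expectation,
E[V] = (1/9)·(15/2) + (2/9)·(17/2) + (2/3)·(25/2) = 199/18.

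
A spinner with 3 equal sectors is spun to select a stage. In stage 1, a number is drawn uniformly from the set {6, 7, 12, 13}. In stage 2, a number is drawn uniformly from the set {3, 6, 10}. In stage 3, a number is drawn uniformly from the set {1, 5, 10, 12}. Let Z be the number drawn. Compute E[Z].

E[Z | stage 1] = (6+7+12+13)/4 = 19/2.
E[Z | stage 2] = (3+6+10)/3 = 19/3.
E[Z | stage 3] = (1+5+10+12)/4 = 7.
E[Z] = (1/3)·(19/2) + (1/3)·(19/3) + (1/3)·(7) = 137/18.

137/18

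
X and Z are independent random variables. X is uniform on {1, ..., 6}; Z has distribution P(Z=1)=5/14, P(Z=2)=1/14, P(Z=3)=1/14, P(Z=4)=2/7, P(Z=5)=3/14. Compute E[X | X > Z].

195/43

P(X > Z) = 43/84.
Summing X·P(x,y) over outcomes with X > Z gives 65/28.
E[X | X > Z] = (65/28) / (43/84) = 195/43.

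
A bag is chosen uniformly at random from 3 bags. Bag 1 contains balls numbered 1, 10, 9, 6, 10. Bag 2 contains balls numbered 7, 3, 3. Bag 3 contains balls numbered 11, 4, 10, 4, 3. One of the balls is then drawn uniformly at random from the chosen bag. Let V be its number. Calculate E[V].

269/45

E[V | bag 1] = (1+10+9+6+10)/5 = 36/5.
E[V | bag 2] = (7+3+3)/3 = 13/3.
E[V | bag 3] = (11+4+10+4+3)/5 = 32/5.
By the law of total expectation,
E[V] = (1/3)·(36/5) + (1/3)·(13/3) + (1/3)·(32/5) = 269/45.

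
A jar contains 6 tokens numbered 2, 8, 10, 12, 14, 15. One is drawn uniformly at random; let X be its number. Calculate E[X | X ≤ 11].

20/3

P(X ≤ 11) = 1/2.
Σ over the event: 2·1/6 + 8·1/6 + 10·1/6 = 10/3.
E[X | X ≤ 11] = (10/3) / (1/2) = 20/3.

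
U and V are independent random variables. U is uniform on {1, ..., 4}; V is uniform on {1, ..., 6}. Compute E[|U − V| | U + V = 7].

5/2

Outcomes with U + V = 7: (1,6), (2,5), (3,4), (4,3), each with probability 1/24.
E[|U − V| | U + V = 7] = (5 + 3 + 1 + 1) / 4 = 5/2.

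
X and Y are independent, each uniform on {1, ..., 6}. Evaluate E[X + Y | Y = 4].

Outcomes with Y = 4: (1,4), (2,4), (3,4), (4,4), (5,4), (6,4), each with probability 1/36.
E[X + Y | Y = 4] = (5 + 6 + 7 + 8 + 9 + 10) / 6 = 15/2.

15/2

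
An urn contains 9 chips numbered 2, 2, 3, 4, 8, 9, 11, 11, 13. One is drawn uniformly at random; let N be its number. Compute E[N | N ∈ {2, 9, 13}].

13/2

P(N ∈ {2, 9, 13}) = 4/9.
Σ over the event: 2·2/9 + 9·1/9 + 13·1/9 = 26/9.
E[N | N ∈ {2, 9, 13}] = (26/9) / (4/9) = 13/2.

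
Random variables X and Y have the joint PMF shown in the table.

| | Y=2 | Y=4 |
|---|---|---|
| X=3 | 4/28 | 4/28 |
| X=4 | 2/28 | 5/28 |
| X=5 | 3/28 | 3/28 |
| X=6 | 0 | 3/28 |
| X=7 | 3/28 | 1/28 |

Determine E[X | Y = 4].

P(Y = 4) = 4/7.
Σ X·P over the event = 3·(4/28) + 4·(5/28) + 5·(3/28) + 6·(3/28) + 7·(1/28) = 18/7.
E[X | Y = 4] = (18/7) / (4/7) = 9/2.

9/2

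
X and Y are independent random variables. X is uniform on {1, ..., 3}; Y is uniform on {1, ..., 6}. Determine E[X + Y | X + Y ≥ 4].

P(X + Y ≥ 4) = 5/6.
Summing (X+Y)·P(x,y) over outcomes with X + Y ≥ 4 gives 91/18.
E[X + Y | X + Y ≥ 4] = (91/18) / (5/6) = 91/15.

91/15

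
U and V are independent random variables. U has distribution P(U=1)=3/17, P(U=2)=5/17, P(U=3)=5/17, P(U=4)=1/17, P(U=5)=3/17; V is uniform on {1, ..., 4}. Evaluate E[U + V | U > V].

28/5

P(U > V) = 15/34.
Summing (U+V)·P(x,y) over outcomes with U > V gives 42/17.
E[U + V | U > V] = (42/17) / (15/34) = 28/5.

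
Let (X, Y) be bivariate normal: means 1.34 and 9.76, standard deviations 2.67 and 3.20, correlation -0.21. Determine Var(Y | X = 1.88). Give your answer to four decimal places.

9.7884

Var(Y | X=x) = (1 − ρ²)·σ_Y².
Var(Y | X=1.88) = (3.20)²·(1 − (-0.21)²) = 10.24·0.9559 = 9.7884.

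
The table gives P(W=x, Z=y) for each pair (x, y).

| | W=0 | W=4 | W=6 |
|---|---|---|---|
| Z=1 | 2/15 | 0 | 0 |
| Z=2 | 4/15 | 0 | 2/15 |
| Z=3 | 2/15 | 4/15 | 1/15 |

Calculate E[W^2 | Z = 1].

0

P(Z = 1) = 2/15.
Summing W^2·P(W=x,Z=y) over the conditioning event gives 0.
E[W^2 | Z = 1] = (0) / (2/15) = 0.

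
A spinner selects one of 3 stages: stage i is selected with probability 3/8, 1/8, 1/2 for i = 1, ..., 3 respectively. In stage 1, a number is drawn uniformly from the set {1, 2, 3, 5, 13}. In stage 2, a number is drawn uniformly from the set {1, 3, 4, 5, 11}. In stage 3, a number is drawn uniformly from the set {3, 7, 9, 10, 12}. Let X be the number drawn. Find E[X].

13/2

E[X | stage 1] = (1+2+3+5+13)/5 = 24/5.
E[X | stage 2] = (1+3+4+5+11)/5 = 24/5.
E[X | stage 3] = (3+7+9+10+12)/5 = 41/5.
By the law of total expectation,
E[X] = (3/8)·(24/5) + (1/8)·(24/5) + (1/2)·(41/5) = 13/2.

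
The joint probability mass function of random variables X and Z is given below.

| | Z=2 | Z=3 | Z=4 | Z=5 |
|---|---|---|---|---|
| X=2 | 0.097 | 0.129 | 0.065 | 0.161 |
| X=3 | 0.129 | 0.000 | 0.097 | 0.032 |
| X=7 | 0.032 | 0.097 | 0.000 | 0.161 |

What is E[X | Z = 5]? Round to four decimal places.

4.3644

P(Z = 5) = 0.354.
Summing X·P(X=x,Z=y) over the conditioning event gives 1.545.
E[X | Z = 5] = (1.545) / (0.354) = 4.3644.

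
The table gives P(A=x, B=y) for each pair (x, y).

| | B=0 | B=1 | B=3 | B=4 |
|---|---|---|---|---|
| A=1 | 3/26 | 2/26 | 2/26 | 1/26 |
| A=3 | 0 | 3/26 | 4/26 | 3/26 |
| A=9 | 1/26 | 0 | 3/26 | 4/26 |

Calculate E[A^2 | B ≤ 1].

113/9

P(B ≤ 1) = 9/26.
Σ A^2·P over the event = 1·(3/26) + 1·(2/26) + 9·(3/26) + 81·(1/26) = 113/26.
E[A^2 | B ≤ 1] = (113/26) / (9/26) = 113/9.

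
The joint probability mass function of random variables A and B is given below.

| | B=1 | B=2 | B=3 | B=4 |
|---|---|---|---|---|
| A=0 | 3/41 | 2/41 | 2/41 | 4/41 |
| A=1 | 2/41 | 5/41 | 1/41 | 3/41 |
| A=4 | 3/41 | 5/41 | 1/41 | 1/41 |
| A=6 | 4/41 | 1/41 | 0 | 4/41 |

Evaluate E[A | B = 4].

P(B = 4) = 12/41.
Σ A·P over the event = 0·(4/41) + 1·(3/41) + 4·(1/41) + 6·(4/41) = 31/41.
E[A | B = 4] = (31/41) / (12/41) = 31/12.

31/12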